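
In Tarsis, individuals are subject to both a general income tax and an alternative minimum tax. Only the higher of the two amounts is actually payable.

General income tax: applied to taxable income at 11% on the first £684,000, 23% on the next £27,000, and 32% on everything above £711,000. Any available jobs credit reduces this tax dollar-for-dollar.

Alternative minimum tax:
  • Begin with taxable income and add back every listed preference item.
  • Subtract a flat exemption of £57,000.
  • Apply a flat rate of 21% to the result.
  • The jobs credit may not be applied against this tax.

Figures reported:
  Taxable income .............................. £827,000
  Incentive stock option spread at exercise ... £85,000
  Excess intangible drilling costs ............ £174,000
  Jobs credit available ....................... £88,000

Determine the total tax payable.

Alternative minimum tax:
  Adjusted income: £827,000 + £85,000 + £174,000 = £1,086,000
  Less exemption £57,000 → base £1,029,000
  £1,029,000 × 21% = £216,090

General income tax:
  £684,000 × 11% = £75,240
  £27,000 × 23% = £6,210
  £116,000 × 32% = £37,120
  → £118,570
  Less jobs credit £88,000 → £30,570

£216,090 > £30,570, so the alternative minimum tax is the binding amount.

£216,090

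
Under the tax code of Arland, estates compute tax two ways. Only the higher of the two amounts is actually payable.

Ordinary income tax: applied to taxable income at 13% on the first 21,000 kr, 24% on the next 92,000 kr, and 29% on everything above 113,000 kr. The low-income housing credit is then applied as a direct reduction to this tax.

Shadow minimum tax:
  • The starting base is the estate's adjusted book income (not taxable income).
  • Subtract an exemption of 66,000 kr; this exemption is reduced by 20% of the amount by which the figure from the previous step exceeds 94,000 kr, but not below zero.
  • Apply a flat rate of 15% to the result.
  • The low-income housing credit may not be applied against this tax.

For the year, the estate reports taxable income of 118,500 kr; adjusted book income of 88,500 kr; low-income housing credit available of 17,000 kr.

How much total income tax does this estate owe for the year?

9,405 kr

Shadow minimum tax:
  Base (adjusted book income): 88,500 kr
  Exemption: 88,500 kr ≤ 94,000 kr, so full 66,000 kr applies
  Base: 88,500 kr − 66,000 kr = 22,500 kr
  22,500 kr × 15% = 3,375 kr

Ordinary income tax:
  21,000 kr × 13% = 2,730 kr
  92,000 kr × 24% = 22,080 kr
  5,500 kr × 29% = 1,595 kr
  → 26,405 kr
  Less low-income housing credit 17,000 kr → 9,405 kr

9,405 kr > 3,375 kr, so the ordinary income tax governs.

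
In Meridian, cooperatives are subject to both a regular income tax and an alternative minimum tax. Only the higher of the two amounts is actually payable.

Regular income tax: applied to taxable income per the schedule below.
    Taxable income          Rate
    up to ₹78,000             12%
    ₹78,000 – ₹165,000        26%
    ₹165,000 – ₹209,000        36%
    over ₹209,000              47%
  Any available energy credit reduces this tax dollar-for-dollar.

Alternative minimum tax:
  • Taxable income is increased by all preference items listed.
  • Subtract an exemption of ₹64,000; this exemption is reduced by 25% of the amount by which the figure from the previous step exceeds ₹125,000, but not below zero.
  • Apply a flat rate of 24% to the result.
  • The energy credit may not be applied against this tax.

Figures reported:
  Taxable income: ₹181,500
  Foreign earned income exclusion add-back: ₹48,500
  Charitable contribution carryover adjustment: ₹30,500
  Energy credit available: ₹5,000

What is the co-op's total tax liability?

Regular income tax:
  ₹78,000 × 12% = ₹9,360
  ₹87,000 × 26% = ₹22,620
  ₹16,500 × 36% = ₹5,940
  → ₹37,920
  Less energy credit ₹5,000 → ₹32,920

Alternative minimum tax:
  Adjusted income: ₹181,500 + ₹48,500 + ₹30,500 = ₹260,500
  Exemption: ₹64,000 − 25% × (₹260,500 − ₹125,000) = ₹64,000 − ₹33,875 = ₹30,125
  Base: ₹260,500 − ₹30,125 = ₹230,375
  ₹230,375 × 24% = ₹55,290

₹55,290 > ₹32,920, so the alternative minimum tax is the binding amount.

₹55,290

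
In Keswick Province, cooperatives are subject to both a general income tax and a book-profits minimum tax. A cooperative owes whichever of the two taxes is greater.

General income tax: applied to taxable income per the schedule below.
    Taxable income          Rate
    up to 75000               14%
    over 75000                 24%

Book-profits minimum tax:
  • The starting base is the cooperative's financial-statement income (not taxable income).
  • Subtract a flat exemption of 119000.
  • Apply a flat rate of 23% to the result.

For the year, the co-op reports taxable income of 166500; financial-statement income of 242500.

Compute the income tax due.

Book-profits minimum tax:
  Base (financial-statement income): 242500
  Less exemption 119000 → base 123500
  123500 × 23% = 28405

General income tax:
  75000 × 14% = 10500
  91500 × 24% = 21960
  → 32460

32460 > 28405, so the general income tax governs.

32460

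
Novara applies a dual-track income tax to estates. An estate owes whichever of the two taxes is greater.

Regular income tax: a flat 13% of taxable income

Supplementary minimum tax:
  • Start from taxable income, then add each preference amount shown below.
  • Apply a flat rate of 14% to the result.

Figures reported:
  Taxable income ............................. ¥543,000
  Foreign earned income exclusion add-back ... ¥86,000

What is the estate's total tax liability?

Regular income tax:
  ¥543,000 × 13% = ¥70,590

Supplementary minimum tax:
  Adjusted income: ¥543,000 + ¥86,000 = ¥629,000
  ¥629,000 × 14% = ¥88,060

¥88,060 > ¥70,590, so the supplementary minimum tax is the binding amount.

¥88,060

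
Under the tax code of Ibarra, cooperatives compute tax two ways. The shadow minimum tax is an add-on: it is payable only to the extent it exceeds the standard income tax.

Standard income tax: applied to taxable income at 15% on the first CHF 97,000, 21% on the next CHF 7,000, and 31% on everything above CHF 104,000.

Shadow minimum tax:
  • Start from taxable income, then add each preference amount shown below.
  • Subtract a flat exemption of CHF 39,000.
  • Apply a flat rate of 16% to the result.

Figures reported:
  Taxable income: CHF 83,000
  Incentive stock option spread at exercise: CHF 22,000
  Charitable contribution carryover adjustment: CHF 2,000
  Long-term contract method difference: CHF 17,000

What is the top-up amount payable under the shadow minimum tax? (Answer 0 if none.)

Standard income tax:
  CHF 83,000 × 15% = CHF 12,450

Shadow minimum tax:
  Adjusted income: CHF 83,000 + CHF 22,000 + CHF 2,000 + CHF 17,000 = CHF 124,000
  Less exemption CHF 39,000 → base CHF 85,000
  CHF 85,000 × 16% = CHF 13,600

Excess of shadow minimum tax over standard income tax: CHF 13,600 − CHF 12,450 = CHF 1,150.

CHF 1,150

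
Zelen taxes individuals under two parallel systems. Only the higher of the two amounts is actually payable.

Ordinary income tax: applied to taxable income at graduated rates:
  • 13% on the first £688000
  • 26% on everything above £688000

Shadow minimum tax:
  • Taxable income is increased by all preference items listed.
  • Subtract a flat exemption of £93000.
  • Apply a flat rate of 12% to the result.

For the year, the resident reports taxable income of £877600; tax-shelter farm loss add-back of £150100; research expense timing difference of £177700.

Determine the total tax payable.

£138736

Shadow minimum tax:
  Adjusted income: £877600 + £150100 + £177700 = £1205400
  Less exemption £93000 → base £1112400
  £1112400 × 12% = £133488

Ordinary income tax:
  £688000 × 13% = £89440
  £189600 × 26% = £49296
  → £138736

£138736 > £133488, so the ordinary income tax governs.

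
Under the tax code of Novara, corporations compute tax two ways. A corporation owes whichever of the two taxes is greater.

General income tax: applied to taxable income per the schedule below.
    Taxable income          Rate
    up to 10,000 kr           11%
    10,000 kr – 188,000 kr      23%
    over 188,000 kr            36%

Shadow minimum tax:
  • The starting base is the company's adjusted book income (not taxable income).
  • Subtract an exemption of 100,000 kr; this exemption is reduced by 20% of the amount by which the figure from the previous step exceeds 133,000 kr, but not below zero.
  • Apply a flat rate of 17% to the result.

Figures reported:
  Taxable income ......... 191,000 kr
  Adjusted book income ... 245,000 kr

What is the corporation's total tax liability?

43,120 kr

General income tax:
  10,000 kr × 11% = 1,100 kr
  178,000 kr × 23% = 40,940 kr
  3,000 kr × 36% = 1,080 kr
  → 43,120 kr

Shadow minimum tax:
  Base (adjusted book income): 245,000 kr
  Exemption: 100,000 kr − 20% × (245,000 kr − 133,000 kr) = 100,000 kr − 22,400 kr = 77,600 kr
  Base: 245,000 kr − 77,600 kr = 167,400 kr
  167,400 kr × 17% = 28,458 kr

43,120 kr > 28,458 kr, so the general income tax governs.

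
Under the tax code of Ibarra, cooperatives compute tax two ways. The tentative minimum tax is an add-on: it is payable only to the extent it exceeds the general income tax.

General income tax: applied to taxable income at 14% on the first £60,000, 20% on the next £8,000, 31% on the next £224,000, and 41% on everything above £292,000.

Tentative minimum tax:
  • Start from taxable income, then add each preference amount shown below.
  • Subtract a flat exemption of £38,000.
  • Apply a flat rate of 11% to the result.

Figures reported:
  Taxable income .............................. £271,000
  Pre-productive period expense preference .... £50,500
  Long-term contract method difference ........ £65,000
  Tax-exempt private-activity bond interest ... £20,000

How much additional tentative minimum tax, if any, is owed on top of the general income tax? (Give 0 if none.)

£0

General income tax:
  £60,000 × 14% = £8,400
  £8,000 × 20% = £1,600
  £203,000 × 31% = £62,930
  → £72,930

Tentative minimum tax:
  Adjusted income: £271,000 + £50,500 + £65,000 + £20,000 = £406,500
  Less exemption £38,000 → base £368,500
  £368,500 × 11% = £40,535

£40,535 ≤ £72,930, so no add-on is due.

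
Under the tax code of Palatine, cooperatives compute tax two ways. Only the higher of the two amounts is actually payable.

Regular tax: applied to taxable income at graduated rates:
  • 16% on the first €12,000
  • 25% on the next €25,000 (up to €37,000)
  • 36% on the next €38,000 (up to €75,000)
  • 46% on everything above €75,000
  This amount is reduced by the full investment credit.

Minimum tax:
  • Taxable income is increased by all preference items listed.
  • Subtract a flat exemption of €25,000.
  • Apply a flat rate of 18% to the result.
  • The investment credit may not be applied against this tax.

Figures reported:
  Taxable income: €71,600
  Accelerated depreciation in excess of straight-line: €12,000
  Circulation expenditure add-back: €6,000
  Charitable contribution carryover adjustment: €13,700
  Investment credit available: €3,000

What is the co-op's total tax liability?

€17,626

Regular tax:
  €12,000 × 16% = €1,920
  €25,000 × 25% = €6,250
  €34,600 × 36% = €12,456
  → €20,626
  Less investment credit €3,000 → €17,626

Minimum tax:
  Adjusted income: €71,600 + €12,000 + €6,000 + €13,700 = €103,300
  Less exemption €25,000 → base €78,300
  €78,300 × 18% = €14,094

€17,626 > €14,094, so the regular tax governs.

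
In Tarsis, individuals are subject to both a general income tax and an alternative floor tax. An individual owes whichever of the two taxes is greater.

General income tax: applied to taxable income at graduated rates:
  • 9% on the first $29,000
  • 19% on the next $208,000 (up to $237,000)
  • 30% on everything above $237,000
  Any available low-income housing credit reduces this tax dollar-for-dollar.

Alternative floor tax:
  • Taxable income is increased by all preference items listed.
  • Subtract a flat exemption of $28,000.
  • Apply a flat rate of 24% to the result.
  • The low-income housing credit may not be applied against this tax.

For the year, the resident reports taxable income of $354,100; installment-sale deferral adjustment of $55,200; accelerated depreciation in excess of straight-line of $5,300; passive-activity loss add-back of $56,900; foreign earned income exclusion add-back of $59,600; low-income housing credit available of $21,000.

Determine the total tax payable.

$120,744

General income tax:
  $29,000 × 9% = $2,610
  $208,000 × 19% = $39,520
  $117,100 × 30% = $35,130
  → $77,260
  Less low-income housing credit $21,000 → $56,260

Alternative floor tax:
  Adjusted income: $354,100 + $55,200 + $5,300 + $56,900 + $59,600 = $531,100
  Less exemption $28,000 → base $503,100
  $503,100 × 24% = $120,744

$120,744 > $56,260, so the alternative floor tax is the binding amount.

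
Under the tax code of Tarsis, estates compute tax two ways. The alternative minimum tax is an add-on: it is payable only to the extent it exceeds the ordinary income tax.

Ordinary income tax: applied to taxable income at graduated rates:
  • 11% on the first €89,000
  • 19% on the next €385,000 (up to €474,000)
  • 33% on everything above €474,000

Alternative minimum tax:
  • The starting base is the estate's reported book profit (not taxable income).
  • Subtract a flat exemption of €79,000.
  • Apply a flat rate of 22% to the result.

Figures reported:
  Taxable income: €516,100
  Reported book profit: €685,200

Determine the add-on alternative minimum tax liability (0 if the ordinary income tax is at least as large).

Alternative minimum tax:
  Base (reported book profit): €685,200
  Less exemption €79,000 → base €606,200
  €606,200 × 22% = €133,364

Ordinary income tax:
  €89,000 × 11% = €9,790
  €385,000 × 19% = €73,150
  €42,100 × 33% = €13,893
  → €96,833

Excess of alternative minimum tax over ordinary income tax: €133,364 − €96,833 = €36,531.

€36,531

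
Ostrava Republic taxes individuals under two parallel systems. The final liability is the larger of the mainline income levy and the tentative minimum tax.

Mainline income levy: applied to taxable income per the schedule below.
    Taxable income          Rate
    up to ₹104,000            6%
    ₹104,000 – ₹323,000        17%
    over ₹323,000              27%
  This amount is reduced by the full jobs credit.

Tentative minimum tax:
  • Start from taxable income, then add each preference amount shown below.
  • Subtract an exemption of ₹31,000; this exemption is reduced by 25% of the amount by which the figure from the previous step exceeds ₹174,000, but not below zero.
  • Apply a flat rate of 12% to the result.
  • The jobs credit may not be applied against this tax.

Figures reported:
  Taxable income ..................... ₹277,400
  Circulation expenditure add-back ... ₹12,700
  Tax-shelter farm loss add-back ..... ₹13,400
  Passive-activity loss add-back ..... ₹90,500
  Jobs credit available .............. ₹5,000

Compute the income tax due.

Tentative minimum tax:
  Adjusted income: ₹277,400 + ₹12,700 + ₹13,400 + ₹90,500 = ₹394,000
  Exemption: 25% × (₹394,000 − ₹174,000) = ₹55,000 ≥ ₹31,000, so the exemption is fully phased out
  Base: ₹394,000 − ₹0 = ₹394,000
  ₹394,000 × 12% = ₹47,280

Mainline income levy:
  ₹104,000 × 6% = ₹6,240
  ₹173,400 × 17% = ₹29,478
  → ₹35,718
  Less jobs credit ₹5,000 → ₹30,718

₹47,280 > ₹30,718, so the tentative minimum tax is the binding amount.

₹47,280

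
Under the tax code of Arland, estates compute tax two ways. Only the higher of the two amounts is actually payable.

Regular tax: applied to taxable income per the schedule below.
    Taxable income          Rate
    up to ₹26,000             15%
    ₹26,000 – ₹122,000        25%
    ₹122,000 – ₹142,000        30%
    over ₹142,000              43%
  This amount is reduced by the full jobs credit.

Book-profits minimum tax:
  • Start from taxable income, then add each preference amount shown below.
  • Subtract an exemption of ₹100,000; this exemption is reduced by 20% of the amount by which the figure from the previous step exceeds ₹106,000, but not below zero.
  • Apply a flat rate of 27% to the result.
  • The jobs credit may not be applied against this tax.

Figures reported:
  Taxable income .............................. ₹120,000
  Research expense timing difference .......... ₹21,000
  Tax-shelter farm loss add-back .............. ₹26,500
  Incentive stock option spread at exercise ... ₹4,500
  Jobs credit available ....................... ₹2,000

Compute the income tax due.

₹25,400

Regular tax:
  ₹26,000 × 15% = ₹3,900
  ₹94,000 × 25% = ₹23,500
  → ₹27,400
  Less jobs credit ₹2,000 → ₹25,400

Book-profits minimum tax:
  Adjusted income: ₹120,000 + ₹21,000 + ₹26,500 + ₹4,500 = ₹172,000
  Exemption: ₹100,000 − 20% × (₹172,000 − ₹106,000) = ₹100,000 − ₹13,200 = ₹86,800
  Base: ₹172,000 − ₹86,800 = ₹85,200
  ₹85,200 × 27% = ₹23,004

₹25,400 > ₹23,004, so the regular tax governs.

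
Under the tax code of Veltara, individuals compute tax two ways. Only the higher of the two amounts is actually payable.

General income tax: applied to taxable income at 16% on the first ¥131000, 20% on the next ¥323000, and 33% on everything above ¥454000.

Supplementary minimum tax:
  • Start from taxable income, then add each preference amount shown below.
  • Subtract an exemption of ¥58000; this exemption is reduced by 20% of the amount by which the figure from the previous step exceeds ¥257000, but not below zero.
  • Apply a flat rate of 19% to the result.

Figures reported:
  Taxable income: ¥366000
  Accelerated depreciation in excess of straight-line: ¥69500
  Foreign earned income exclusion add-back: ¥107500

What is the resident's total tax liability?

¥103018

Supplementary minimum tax:
  Adjusted income: ¥366000 + ¥69500 + ¥107500 = ¥543000
  Exemption: ¥58000 − 20% × (¥543000 − ¥257000) = ¥58000 − ¥57200 = ¥800
  Base: ¥543000 − ¥800 = ¥542200
  ¥542200 × 19% = ¥103018

General income tax:
  ¥131000 × 16% = ¥20960
  ¥235000 × 20% = ¥47000
  → ¥67960

¥103018 > ¥67960, so the supplementary minimum tax is the binding amount.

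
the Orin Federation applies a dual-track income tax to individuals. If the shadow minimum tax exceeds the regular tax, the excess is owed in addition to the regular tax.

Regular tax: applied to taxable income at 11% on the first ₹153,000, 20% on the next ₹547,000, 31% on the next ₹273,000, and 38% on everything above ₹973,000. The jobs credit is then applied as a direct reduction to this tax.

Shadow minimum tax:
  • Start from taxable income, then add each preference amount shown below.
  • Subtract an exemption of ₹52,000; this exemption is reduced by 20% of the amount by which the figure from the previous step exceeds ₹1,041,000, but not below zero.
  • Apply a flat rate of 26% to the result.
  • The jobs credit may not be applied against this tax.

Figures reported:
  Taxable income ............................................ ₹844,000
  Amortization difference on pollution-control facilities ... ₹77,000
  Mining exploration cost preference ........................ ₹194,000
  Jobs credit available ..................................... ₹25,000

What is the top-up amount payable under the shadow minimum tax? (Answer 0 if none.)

Shadow minimum tax:
  Adjusted income: ₹844,000 + ₹77,000 + ₹194,000 = ₹1,115,000
  Exemption: ₹52,000 − 20% × (₹1,115,000 − ₹1,041,000) = ₹52,000 − ₹14,800 = ₹37,200
  Base: ₹1,115,000 − ₹37,200 = ₹1,077,800
  ₹1,077,800 × 26% = ₹280,228

Regular tax:
  ₹153,000 × 11% = ₹16,830
  ₹547,000 × 20% = ₹109,400
  ₹144,000 × 31% = ₹44,640
  → ₹170,870
  Less jobs credit ₹25,000 → ₹145,870

Excess of shadow minimum tax over regular tax: ₹280,228 − ₹145,870 = ₹134,358.

₹134,358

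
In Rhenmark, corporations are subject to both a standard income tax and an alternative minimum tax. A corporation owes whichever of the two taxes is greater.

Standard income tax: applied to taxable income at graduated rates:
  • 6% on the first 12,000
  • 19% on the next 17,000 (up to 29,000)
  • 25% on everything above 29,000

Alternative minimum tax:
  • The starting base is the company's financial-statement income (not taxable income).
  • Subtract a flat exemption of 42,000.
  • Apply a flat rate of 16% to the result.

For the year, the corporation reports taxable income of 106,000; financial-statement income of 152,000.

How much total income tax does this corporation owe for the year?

Alternative minimum tax:
  Base (financial-statement income): 152,000
  Less exemption 42,000 → base 110,000
  110,000 × 16% = 17,600

Standard income tax:
  12,000 × 6% = 720
  17,000 × 19% = 3,230
  77,000 × 25% = 19,250
  → 23,200

23,200 > 17,600, so the standard income tax governs.

23,200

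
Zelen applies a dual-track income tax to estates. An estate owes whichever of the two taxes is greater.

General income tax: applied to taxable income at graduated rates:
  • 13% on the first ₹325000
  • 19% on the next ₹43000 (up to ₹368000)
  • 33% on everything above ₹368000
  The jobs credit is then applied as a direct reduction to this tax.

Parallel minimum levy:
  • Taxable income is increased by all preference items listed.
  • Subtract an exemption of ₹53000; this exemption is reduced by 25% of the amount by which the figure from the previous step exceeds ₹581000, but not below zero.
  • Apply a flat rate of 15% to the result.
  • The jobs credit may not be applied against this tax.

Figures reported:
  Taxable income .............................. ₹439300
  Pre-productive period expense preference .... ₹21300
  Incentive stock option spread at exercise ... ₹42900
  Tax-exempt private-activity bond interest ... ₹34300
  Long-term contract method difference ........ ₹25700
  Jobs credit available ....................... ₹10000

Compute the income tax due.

Parallel minimum levy:
  Adjusted income: ₹439300 + ₹21300 + ₹42900 + ₹34300 + ₹25700 = ₹563500
  Exemption: ₹563500 ≤ ₹581000, so full ₹53000 applies
  Base: ₹563500 − ₹53000 = ₹510500
  ₹510500 × 15% = ₹76575

General income tax:
  ₹325000 × 13% = ₹42250
  ₹43000 × 19% = ₹8170
  ₹71300 × 33% = ₹23529
  → ₹73949
  Less jobs credit ₹10000 → ₹63949

₹76575 > ₹63949, so the parallel minimum levy is the binding amount.

₹76575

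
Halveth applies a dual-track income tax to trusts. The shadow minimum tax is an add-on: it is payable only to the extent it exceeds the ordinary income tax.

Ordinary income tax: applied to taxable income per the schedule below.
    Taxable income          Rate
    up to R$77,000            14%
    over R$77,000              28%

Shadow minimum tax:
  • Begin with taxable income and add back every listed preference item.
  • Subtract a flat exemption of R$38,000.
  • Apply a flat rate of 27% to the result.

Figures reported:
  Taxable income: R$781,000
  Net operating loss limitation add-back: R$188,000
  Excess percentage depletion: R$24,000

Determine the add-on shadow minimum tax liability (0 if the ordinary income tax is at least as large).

R$49,950

Ordinary income tax:
  R$77,000 × 14% = R$10,780
  R$704,000 × 28% = R$197,120
  → R$207,900

Shadow minimum tax:
  Adjusted income: R$781,000 + R$188,000 + R$24,000 = R$993,000
  Less exemption R$38,000 → base R$955,000
  R$955,000 × 27% = R$257,850

Excess of shadow minimum tax over ordinary income tax: R$257,850 − R$207,900 = R$49,950.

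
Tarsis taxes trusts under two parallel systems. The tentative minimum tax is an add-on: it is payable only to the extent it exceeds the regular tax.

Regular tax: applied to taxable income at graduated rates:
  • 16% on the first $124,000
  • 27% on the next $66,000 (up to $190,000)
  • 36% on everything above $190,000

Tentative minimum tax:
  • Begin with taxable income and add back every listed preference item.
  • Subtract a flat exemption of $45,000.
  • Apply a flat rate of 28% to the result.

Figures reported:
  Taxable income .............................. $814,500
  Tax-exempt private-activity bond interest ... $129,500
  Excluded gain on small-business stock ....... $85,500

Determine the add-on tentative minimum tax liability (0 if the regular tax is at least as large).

Tentative minimum tax:
  Adjusted income: $814,500 + $129,500 + $85,500 = $1,029,500
  Less exemption $45,000 → base $984,500
  $984,500 × 28% = $275,660

Regular tax:
  $124,000 × 16% = $19,840
  $66,000 × 27% = $17,820
  $624,500 × 36% = $224,820
  → $262,480

Excess of tentative minimum tax over regular tax: $275,660 − $262,480 = $13,180.

$13,180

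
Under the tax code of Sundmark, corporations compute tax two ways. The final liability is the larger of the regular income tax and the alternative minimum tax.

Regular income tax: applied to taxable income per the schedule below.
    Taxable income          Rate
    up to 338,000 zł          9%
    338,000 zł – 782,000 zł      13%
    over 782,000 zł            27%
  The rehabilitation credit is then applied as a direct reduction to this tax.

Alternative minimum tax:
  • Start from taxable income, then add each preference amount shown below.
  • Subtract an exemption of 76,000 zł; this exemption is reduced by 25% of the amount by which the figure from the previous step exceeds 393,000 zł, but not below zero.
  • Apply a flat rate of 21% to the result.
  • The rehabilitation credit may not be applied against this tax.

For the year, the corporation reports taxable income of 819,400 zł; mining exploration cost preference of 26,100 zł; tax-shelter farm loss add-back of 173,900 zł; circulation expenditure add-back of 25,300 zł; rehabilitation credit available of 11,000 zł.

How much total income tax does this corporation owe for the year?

219,387 zł

Alternative minimum tax:
  Adjusted income: 819,400 zł + 26,100 zł + 173,900 zł + 25,300 zł = 1,044,700 zł
  Exemption: 25% × (1,044,700 zł − 393,000 zł) = 162,925 zł ≥ 76,000 zł, so the exemption is fully phased out
  Base: 1,044,700 zł − 0 zł = 1,044,700 zł
  1,044,700 zł × 21% = 219,387 zł

Regular income tax:
  338,000 zł × 9% = 30,420 zł
  444,000 zł × 13% = 57,720 zł
  37,400 zł × 27% = 10,098 zł
  → 98,238 zł
  Less rehabilitation credit 11,000 zł → 87,238 zł

219,387 zł > 87,238 zł, so the alternative minimum tax is the binding amount.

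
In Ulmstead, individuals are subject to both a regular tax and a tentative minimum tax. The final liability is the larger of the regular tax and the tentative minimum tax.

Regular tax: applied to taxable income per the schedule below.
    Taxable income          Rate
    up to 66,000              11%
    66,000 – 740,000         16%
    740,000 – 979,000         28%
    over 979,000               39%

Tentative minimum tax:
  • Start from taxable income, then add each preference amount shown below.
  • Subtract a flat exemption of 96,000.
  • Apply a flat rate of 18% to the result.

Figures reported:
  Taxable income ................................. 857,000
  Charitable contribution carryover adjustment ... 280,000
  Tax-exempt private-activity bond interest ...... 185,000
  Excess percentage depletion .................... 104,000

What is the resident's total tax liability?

Tentative minimum tax:
  Adjusted income: 857,000 + 280,000 + 185,000 + 104,000 = 1,426,000
  Less exemption 96,000 → base 1,330,000
  1,330,000 × 18% = 239,400

Regular tax:
  66,000 × 11% = 7,260
  674,000 × 16% = 107,840
  117,000 × 28% = 32,760
  → 147,860

239,400 > 147,860, so the tentative minimum tax is the binding amount.

239,400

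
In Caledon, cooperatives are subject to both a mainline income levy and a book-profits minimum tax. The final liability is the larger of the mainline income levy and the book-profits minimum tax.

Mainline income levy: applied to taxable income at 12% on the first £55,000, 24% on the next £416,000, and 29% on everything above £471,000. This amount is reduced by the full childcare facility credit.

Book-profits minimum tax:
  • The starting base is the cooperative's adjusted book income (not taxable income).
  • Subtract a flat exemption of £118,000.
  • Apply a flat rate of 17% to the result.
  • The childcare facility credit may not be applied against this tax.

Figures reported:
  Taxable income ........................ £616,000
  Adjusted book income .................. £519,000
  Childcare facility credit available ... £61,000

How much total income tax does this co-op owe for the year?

£87,490

Mainline income levy:
  £55,000 × 12% = £6,600
  £416,000 × 24% = £99,840
  £145,000 × 29% = £42,050
  → £148,490
  Less childcare facility credit £61,000 → £87,490

Book-profits minimum tax:
  Base (adjusted book income): £519,000
  Less exemption £118,000 → base £401,000
  £401,000 × 17% = £68,170

£87,490 > £68,170, so the mainline income levy governs.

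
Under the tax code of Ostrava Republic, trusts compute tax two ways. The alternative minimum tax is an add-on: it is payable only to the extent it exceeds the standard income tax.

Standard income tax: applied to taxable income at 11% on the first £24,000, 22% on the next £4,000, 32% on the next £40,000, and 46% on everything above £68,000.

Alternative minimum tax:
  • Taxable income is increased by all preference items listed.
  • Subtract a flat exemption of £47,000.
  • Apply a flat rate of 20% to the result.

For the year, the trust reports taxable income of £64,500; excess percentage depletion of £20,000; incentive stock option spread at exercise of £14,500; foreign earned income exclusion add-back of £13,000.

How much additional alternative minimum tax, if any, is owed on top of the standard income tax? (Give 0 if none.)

Standard income tax:
  £24,000 × 11% = £2,640
  £4,000 × 22% = £880
  £36,500 × 32% = £11,680
  → £15,200

Alternative minimum tax:
  Adjusted income: £64,500 + £20,000 + £14,500 + £13,000 = £112,000
  Less exemption £47,000 → base £65,000
  £65,000 × 20% = £13,000

£13,000 ≤ £15,200, so no add-on is due.

£0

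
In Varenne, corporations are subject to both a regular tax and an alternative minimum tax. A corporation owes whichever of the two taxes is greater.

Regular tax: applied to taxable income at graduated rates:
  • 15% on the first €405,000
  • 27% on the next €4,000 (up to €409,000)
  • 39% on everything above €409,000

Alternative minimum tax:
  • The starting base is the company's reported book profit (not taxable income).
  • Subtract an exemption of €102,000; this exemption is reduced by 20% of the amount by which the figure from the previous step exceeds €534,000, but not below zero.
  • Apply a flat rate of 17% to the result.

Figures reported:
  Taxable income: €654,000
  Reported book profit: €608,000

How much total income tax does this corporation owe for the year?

€157,380

Regular tax:
  €405,000 × 15% = €60,750
  €4,000 × 27% = €1,080
  €245,000 × 39% = €95,550
  → €157,380

Alternative minimum tax:
  Base (reported book profit): €608,000
  Exemption: €102,000 − 20% × (€608,000 − €534,000) = €102,000 − €14,800 = €87,200
  Base: €608,000 − €87,200 = €520,800
  €520,800 × 17% = €88,536

€157,380 > €88,536, so the regular tax governs.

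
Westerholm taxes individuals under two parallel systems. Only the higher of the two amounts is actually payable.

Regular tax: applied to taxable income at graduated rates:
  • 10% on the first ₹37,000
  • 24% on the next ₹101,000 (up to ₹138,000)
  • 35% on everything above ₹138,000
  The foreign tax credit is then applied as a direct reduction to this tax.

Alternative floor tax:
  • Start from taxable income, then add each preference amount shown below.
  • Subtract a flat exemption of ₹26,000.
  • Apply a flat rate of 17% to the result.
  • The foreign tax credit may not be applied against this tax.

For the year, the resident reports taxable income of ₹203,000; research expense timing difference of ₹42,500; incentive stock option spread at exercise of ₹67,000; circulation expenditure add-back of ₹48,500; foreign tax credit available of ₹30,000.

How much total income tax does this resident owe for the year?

₹56,950

Regular tax:
  ₹37,000 × 10% = ₹3,700
  ₹101,000 × 24% = ₹24,240
  ₹65,000 × 35% = ₹22,750
  → ₹50,690
  Less foreign tax credit ₹30,000 → ₹20,690

Alternative floor tax:
  Adjusted income: ₹203,000 + ₹42,500 + ₹67,000 + ₹48,500 = ₹361,000
  Less exemption ₹26,000 → base ₹335,000
  ₹335,000 × 17% = ₹56,950

₹56,950 > ₹20,690, so the alternative floor tax is the binding amount.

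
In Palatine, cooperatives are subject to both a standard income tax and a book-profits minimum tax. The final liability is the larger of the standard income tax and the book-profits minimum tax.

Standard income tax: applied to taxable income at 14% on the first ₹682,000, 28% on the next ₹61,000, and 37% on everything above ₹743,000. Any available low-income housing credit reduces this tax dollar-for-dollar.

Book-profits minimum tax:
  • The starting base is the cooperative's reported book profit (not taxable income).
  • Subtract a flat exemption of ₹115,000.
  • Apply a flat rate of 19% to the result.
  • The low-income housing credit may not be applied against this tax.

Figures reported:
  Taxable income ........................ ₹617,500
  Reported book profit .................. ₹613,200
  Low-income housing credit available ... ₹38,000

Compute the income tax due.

Standard income tax:
  ₹617,500 × 14% = ₹86,450
  Less low-income housing credit ₹38,000 → ₹48,450

Book-profits minimum tax:
  Base (reported book profit): ₹613,200
  Less exemption ₹115,000 → base ₹498,200
  ₹498,200 × 19% = ₹94,658

₹94,658 > ₹48,450, so the book-profits minimum tax is the binding amount.

₹94,658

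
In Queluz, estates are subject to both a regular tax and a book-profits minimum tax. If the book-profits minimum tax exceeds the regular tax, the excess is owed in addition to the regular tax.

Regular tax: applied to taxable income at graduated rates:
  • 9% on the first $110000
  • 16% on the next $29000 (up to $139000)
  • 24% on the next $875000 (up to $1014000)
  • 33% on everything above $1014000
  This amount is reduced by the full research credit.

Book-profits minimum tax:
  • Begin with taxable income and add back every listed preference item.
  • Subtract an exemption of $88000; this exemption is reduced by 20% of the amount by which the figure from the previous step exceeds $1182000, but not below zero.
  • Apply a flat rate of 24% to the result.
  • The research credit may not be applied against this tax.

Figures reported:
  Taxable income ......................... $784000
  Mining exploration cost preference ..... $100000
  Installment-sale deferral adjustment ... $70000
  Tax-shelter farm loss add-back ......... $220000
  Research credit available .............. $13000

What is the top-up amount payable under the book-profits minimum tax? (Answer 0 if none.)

$104300

Regular tax:
  $110000 × 9% = $9900
  $29000 × 16% = $4640
  $645000 × 24% = $154800
  → $169340
  Less research credit $13000 → $156340

Book-profits minimum tax:
  Adjusted income: $784000 + $100000 + $70000 + $220000 = $1174000
  Exemption: $1174000 ≤ $1182000, so full $88000 applies
  Base: $1174000 − $88000 = $1086000
  $1086000 × 24% = $260640

Excess of book-profits minimum tax over regular tax: $260640 − $156340 = $104300.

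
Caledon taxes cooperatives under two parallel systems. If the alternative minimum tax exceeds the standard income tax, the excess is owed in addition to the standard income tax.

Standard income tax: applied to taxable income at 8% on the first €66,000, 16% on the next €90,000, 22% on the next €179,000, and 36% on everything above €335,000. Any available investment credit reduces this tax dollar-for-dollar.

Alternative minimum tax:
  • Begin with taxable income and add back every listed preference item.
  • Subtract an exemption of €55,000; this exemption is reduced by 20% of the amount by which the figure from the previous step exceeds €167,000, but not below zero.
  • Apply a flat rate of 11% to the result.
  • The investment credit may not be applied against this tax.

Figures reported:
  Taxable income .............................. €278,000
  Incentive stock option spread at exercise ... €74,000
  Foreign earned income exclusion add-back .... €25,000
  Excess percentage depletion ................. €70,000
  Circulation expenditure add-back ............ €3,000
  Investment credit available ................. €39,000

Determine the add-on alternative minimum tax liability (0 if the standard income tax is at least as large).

€41,980

Standard income tax:
  €66,000 × 8% = €5,280
  €90,000 × 16% = €14,400
  €122,000 × 22% = €26,840
  → €46,520
  Less investment credit €39,000 → €7,520

Alternative minimum tax:
  Adjusted income: €278,000 + €74,000 + €25,000 + €70,000 + €3,000 = €450,000
  Exemption: 20% × (€450,000 − €167,000) = €56,600 ≥ €55,000, so the exemption is fully phased out
  Base: €450,000 − €0 = €450,000
  €450,000 × 11% = €49,500

Excess of alternative minimum tax over standard income tax: €49,500 − €7,520 = €41,980.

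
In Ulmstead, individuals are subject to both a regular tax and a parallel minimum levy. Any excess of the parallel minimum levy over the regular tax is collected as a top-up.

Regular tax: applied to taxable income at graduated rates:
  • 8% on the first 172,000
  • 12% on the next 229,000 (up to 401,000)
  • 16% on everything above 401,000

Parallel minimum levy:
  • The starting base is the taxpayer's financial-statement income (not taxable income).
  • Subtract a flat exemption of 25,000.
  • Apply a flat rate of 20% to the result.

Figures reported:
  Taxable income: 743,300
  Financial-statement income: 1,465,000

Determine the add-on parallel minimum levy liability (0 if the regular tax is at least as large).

191,992

Parallel minimum levy:
  Base (financial-statement income): 1,465,000
  Less exemption 25,000 → base 1,440,000
  1,440,000 × 20% = 288,000

Regular tax:
  172,000 × 8% = 13,760
  229,000 × 12% = 27,480
  342,300 × 16% = 54,768
  → 96,008

Excess of parallel minimum levy over regular tax: 288,000 − 96,008 = 191,992.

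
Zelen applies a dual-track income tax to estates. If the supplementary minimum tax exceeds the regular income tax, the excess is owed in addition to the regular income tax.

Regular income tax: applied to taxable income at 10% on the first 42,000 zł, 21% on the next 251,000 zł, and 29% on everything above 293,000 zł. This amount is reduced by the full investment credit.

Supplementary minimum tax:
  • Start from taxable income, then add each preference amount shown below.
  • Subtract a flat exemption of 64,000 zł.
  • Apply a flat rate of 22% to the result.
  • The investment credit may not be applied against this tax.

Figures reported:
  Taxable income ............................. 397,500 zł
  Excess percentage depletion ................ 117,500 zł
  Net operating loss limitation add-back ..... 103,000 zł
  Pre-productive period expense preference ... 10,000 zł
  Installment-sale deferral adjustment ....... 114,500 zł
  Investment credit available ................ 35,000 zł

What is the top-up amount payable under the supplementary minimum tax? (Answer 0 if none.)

Supplementary minimum tax:
  Adjusted income: 397,500 zł + 117,500 zł + 103,000 zł + 10,000 zł + 114,500 zł = 742,500 zł
  Less exemption 64,000 zł → base 678,500 zł
  678,500 zł × 22% = 149,270 zł

Regular income tax:
  42,000 zł × 10% = 4,200 zł
  251,000 zł × 21% = 52,710 zł
  104,500 zł × 29% = 30,305 zł
  → 87,215 zł
  Less investment credit 35,000 zł → 52,215 zł

Excess of supplementary minimum tax over regular income tax: 149,270 zł − 52,215 zł = 97,055 zł.

97,055 zł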